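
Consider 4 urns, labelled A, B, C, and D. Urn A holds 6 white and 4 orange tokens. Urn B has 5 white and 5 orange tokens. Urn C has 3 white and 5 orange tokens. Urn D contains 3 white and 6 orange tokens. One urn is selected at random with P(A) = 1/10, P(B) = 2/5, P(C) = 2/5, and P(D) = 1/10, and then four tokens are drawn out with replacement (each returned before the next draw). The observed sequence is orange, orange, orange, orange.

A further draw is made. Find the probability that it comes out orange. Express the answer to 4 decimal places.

0.5984

Under each hypothesis, the probability of the observed sequence is: P(data | urn A) = (4/10)(4/10)(4/10)(4/10) = 0.0256; P(data | urn B) = (5/10)(5/10)(5/10)(5/10) = 0.0625; P(data | urn C) = (5/8)(5/8)(5/8)(5/8) = 0.15259; P(data | urn D) = (6/9)(6/9)(6/9)(6/9) = 0.19753.
Weighting by the prior gives 1/10 · 0.0256 = 0.00256, 2/5 · 0.0625 = 0.025, 2/5 · 0.15259 = 0.061035, 1/10 · 0.19753 = 0.019753; these sum to 0.10835.
The posterior is then P(urn A | data) = 0.023628, P(urn B | data) = 0.23074, P(urn C | data) = 0.56332, P(urn D | data) = 0.18231.
So P(orange next | data) = Σ P(orange next | H) P(H | data) = (2/5)(0.023628) + (1/2)(0.23074) + (5/8)(0.56332) + (2/3)(0.18231) = 0.59844.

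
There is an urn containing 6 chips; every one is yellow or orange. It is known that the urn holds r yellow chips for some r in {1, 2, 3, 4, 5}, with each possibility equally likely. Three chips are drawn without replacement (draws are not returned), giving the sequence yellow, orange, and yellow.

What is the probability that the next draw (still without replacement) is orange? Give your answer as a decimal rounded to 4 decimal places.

0.4000

For each hypothesis, P(data | H) works out to: P(data | r = 1) = (1/6)(5/5)(0/4) = 0; P(data | r = 2) = (2/6)(4/5)(1/4) = 1/15; P(data | r = 3) = (3/6)(3/5)(2/4) = 3/20; P(data | r = 4) = (4/6)(2/5)(3/4) = 1/5; P(data | r = 5) = (5/6)(1/5)(4/4) = 1/6.
Multiplying each by its prior: 1/5 · 0 = 0, 1/5 · 1/15 = 1/75, 1/5 · 3/20 = 3/100, 1/5 · 1/5 = 1/25, 1/5 · 1/6 = 1/30; with total 7/60.
The posterior is then P(r = 1 | data) = 0, P(r = 2 | data) = 4/35, P(r = 3 | data) = 9/35, P(r = 4 | data) = 12/35, P(r = 5 | data) = 2/7.
Averaging over the posterior, P(orange next | data) = (1)(4/35) + (2/3)(9/35) + (1/3)(12/35) + (0)(2/7) = 2/5.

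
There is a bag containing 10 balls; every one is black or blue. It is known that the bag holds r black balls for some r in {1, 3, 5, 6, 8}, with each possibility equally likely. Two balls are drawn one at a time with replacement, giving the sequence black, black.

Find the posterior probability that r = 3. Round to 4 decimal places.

0.0667

For each hypothesis, P(data | H) works out to: P(data | r = 1) = (1/10)(1/10) = 1/100; P(data | r = 3) = (3/10)(3/10) = 9/100; P(data | r = 5) = (5/10)(5/10) = 1/4; P(data | r = 6) = (6/10)(6/10) = 9/25; P(data | r = 8) = (8/10)(8/10) = 16/25.
Multiplying each by its prior: 1/5 · 1/100 = 1/500, 1/5 · 9/100 = 9/500, 1/5 · 1/4 = 1/20, 1/5 · 9/25 = 9/125, 1/5 · 16/25 = 16/125; with total 27/100.
By Bayes' rule, P(r = 3 | data) = (9/500) / (27/100) = 1/15.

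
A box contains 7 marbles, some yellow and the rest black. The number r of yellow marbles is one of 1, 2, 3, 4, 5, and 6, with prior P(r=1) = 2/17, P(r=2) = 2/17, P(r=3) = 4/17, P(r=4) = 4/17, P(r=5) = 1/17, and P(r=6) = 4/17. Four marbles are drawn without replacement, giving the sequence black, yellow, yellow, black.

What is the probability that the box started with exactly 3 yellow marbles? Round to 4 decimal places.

Under each hypothesis, the probability of the observed sequence is: P(data | r = 1) = (6/7)(1/6)(0/5) = 0; P(data | r = 2) = (5/7)(2/6)(1/5)(4/4) = 1/21; P(data | r = 3) = (4/7)(3/6)(2/5)(3/4) = 3/35; P(data | r = 4) = (3/7)(4/6)(3/5)(2/4) = 3/35; P(data | r = 5) = (2/7)(5/6)(4/5)(1/4) = 1/21; P(data | r = 6) = (1/7)(6/6)(5/5)(0/4) = 0.
The prior-weighted likelihoods are 2/17 · 0 = 0, 2/17 · 1/21 = 2/357, 4/17 · 3/35 = 12/595, 4/17 · 3/35 = 12/595, 1/17 · 1/21 = 1/357, 4/17 · 0 = 0; with total 29/595.
Hence P(r = 3 | data) = (12/595) / (29/595) = 12/29.

0.4138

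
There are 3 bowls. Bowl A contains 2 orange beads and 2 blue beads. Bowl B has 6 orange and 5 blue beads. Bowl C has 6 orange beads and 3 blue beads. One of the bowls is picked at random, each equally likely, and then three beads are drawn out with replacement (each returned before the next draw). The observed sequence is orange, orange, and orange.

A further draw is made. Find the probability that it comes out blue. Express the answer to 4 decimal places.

0.4027

Compute the likelihood of the observed sequence for each case: P(data | bowl A) = (2/4)(2/4)(2/4) = 0.125; P(data | bowl B) = (6/11)(6/11)(6/11) = 0.16228; P(data | bowl C) = (6/9)(6/9)(6/9) = 0.2963.
Weighting by the prior gives 1/3 · 0.125 = 0.041667, 1/3 · 0.16228 = 0.054095, 1/3 · 0.2963 = 0.098765; these sum to 0.19453.
Dividing through by the total gives posterior P(bowl A | data) = 0.2142, P(bowl B | data) = 0.27808, P(bowl C | data) = 0.50772.
The predictive probability is P(blue next | data) = (1/2)(0.2142) + (5/11)(0.27808) + (1/3)(0.50772) = 0.40274.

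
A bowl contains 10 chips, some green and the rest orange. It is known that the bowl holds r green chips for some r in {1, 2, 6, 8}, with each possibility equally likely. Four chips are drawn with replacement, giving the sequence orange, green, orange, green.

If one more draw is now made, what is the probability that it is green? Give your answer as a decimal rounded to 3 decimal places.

Under each hypothesis, the probability of the observed sequence is: P(data | r = 1) = (9/10)(1/10)(9/10)(1/10) = 0.0081; P(data | r = 2) = (8/10)(2/10)(8/10)(2/10) = 0.0256; P(data | r = 6) = (4/10)(6/10)(4/10)(6/10) = 0.0576; P(data | r = 8) = (2/10)(8/10)(2/10)(8/10) = 0.0256.
Multiplying each by its prior: 1/4 · 0.0081 = 0.002025, 1/4 · 0.0256 = 0.0064, 1/4 · 0.0576 = 0.0144, 1/4 · 0.0256 = 0.0064; these sum to 0.029225.
The posterior is then P(r = 1 | data) = 0.06929, P(r = 2 | data) = 0.21899, P(r = 6 | data) = 0.49273, P(r = 8 | data) = 0.21899.
So P(green next | data) = Σ P(green next | H) P(H | data) = (1/10)(0.06929) + (1/5)(0.21899) + (3/5)(0.49273) + (4/5)(0.21899) = 0.52156.

0.522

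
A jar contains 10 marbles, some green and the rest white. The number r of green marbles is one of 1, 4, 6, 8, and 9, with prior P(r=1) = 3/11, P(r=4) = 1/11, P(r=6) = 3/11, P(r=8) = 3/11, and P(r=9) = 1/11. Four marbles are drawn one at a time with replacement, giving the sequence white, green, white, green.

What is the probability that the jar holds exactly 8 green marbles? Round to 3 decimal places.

For each hypothesis, P(data | H) works out to: P(data | r = 1) = (9/10)(1/10)(9/10)(1/10) = 0.0081; P(data | r = 4) = (6/10)(4/10)(6/10)(4/10) = 0.0576; P(data | r = 6) = (4/10)(6/10)(4/10)(6/10) = 0.0576; P(data | r = 8) = (2/10)(8/10)(2/10)(8/10) = 0.0256; P(data | r = 9) = (1/10)(9/10)(1/10)(9/10) = 0.0081.
Weighting by the prior gives 3/11 · 0.0081 = 0.0022091, 1/11 · 0.0576 = 0.0052364, 3/11 · 0.0576 = 0.015709, 3/11 · 0.0256 = 0.0069818, 1/11 · 0.0081 = 0.00073636; with total 0.030873.
So P(r = 8 | data) = (0.0069818) / (0.030873) = 0.22615.

0.226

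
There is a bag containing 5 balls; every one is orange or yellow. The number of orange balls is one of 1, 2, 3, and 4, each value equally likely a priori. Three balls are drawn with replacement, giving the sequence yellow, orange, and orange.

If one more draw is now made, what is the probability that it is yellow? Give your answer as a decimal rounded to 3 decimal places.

0.416

Compute the likelihood of the observed sequence for each case: P(data | r = 1) = (4/5)(1/5)(1/5) = 4/125; P(data | r = 2) = (3/5)(2/5)(2/5) = 12/125; P(data | r = 3) = (2/5)(3/5)(3/5) = 18/125; P(data | r = 4) = (1/5)(4/5)(4/5) = 16/125.
Weighting by the prior gives 1/4 · 4/125 = 1/125, 1/4 · 12/125 = 3/125, 1/4 · 18/125 = 9/250, 1/4 · 16/125 = 4/125; these sum to 1/10.
Normalising, the posterior is P(r = 1 | data) = 2/25, P(r = 2 | data) = 6/25, P(r = 3 | data) = 9/25, P(r = 4 | data) = 8/25.
Averaging over the posterior, P(yellow next | data) = (4/5)(2/25) + (3/5)(6/25) + (2/5)(9/25) + (1/5)(8/25) = 52/125.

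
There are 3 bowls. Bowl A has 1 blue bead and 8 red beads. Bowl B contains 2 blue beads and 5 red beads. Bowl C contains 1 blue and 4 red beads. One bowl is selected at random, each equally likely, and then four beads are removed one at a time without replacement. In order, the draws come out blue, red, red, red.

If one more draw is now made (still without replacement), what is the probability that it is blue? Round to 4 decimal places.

0.1049

The likelihood of the observed sequence under each hypothesis: P(data | bowl A) = (1/9)(8/8)(7/7)(6/6) = 1/9; P(data | bowl B) = (2/7)(5/6)(4/5)(3/4) = 1/7; P(data | bowl C) = (1/5)(4/4)(3/3)(2/2) = 1/5.
Weighting by the prior gives 1/3 · 1/9 = 1/27, 1/3 · 1/7 = 1/21, 1/3 · 1/5 = 1/15; these sum to 143/945.
Normalising, the posterior is P(bowl A | data) = 35/143, P(bowl B | data) = 45/143, P(bowl C | data) = 63/143.
The predictive probability is P(blue next | data) = (0)(35/143) + (1/3)(45/143) + (0)(63/143) = 15/143.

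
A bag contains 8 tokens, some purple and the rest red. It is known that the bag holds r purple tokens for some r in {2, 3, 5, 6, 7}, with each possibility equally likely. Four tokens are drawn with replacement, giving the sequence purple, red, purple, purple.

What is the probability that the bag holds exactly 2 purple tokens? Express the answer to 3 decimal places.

0.036

Compute the likelihood of the observed sequence for each case: P(data | r = 2) = (2/8)(6/8)(2/8)(2/8) = 0.011719; P(data | r = 3) = (3/8)(5/8)(3/8)(3/8) = 0.032959; P(data | r = 5) = (5/8)(3/8)(5/8)(5/8) = 0.091553; P(data | r = 6) = (6/8)(2/8)(6/8)(6/8) = 0.10547; P(data | r = 7) = (7/8)(1/8)(7/8)(7/8) = 0.08374.
The prior-weighted likelihoods are 1/5 · 0.011719 = 0.0023437, 1/5 · 0.032959 = 0.0065918, 1/5 · 0.091553 = 0.018311, 1/5 · 0.10547 = 0.021094, 1/5 · 0.08374 = 0.016748; with total 0.065088.
Hence P(r = 2 | data) = (0.0023437) / (0.065088) = 0.036009.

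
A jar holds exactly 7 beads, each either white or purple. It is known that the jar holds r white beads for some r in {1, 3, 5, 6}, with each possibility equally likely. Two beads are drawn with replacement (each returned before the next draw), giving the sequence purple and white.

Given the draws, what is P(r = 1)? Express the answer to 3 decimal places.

Under each hypothesis, the probability of the observed sequence is: P(data | r = 1) = (6/7)(1/7) = 6/49; P(data | r = 3) = (4/7)(3/7) = 12/49; P(data | r = 5) = (2/7)(5/7) = 10/49; P(data | r = 6) = (1/7)(6/7) = 6/49.
Weighting by the prior gives 1/4 · 6/49 = 3/98, 1/4 · 12/49 = 3/49, 1/4 · 10/49 = 5/98, 1/4 · 6/49 = 3/98; these sum to 17/98.
By Bayes' rule, P(r = 1 | data) = (3/98) / (17/98) = 3/17.

0.176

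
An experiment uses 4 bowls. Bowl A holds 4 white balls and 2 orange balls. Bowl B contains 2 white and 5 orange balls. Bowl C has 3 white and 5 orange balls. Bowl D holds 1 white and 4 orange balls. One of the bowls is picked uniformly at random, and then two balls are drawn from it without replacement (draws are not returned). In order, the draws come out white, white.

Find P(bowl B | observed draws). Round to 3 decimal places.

0.086

For each hypothesis, P(data | H) works out to: P(data | bowl A) = (4/6)(3/5) = 0.4; P(data | bowl B) = (2/7)(1/6) = 0.047619; P(data | bowl C) = (3/8)(2/7) = 0.10714; P(data | bowl D) = (1/5)(0/4) = 0.
The prior-weighted likelihoods are 1/4 · 0.4 = 0.1, 1/4 · 0.047619 = 0.011905, 1/4 · 0.10714 = 0.026786, 1/4 · 0 = 0; summing to 0.13869.
So P(bowl B | data) = (0.011905) / (0.13869) = 0.085837.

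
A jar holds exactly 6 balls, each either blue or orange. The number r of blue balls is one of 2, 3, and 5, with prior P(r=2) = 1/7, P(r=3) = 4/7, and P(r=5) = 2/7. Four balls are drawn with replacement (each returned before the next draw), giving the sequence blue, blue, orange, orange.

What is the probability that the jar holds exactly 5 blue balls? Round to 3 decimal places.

Compute the likelihood of the observed sequence for each case: P(data | r = 2) = (2/6)(2/6)(4/6)(4/6) = 0.049383; P(data | r = 3) = (3/6)(3/6)(3/6)(3/6) = 0.0625; P(data | r = 5) = (5/6)(5/6)(1/6)(1/6) = 0.01929.
Weighting by the prior gives 1/7 · 0.049383 = 0.0070547, 4/7 · 0.0625 = 0.035714, 2/7 · 0.01929 = 0.0055115; these sum to 0.04828.
So P(r = 5 | data) = (0.0055115) / (0.04828) = 0.11416.

0.114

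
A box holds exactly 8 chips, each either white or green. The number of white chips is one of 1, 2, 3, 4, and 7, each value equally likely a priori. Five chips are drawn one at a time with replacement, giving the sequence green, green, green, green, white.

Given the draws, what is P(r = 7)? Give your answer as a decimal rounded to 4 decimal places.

0.0009

For each hypothesis, P(data | H) works out to: P(data | r = 1) = (7/8)(7/8)(7/8)(7/8)(1/8) = 0.073273; P(data | r = 2) = (6/8)(6/8)(6/8)(6/8)(2/8) = 0.079102; P(data | r = 3) = (5/8)(5/8)(5/8)(5/8)(3/8) = 0.05722; P(data | r = 4) = (4/8)(4/8)(4/8)(4/8)(4/8) = 0.03125; P(data | r = 7) = (1/8)(1/8)(1/8)(1/8)(7/8) = 0.00021362.
Weighting by the prior gives 1/5 · 0.073273 = 0.014655, 1/5 · 0.079102 = 0.01582, 1/5 · 0.05722 = 0.011444, 1/5 · 0.03125 = 0.00625, 1/5 · 0.00021362 = 4.2725e-05; with total 0.048212.
So P(r = 7 | data) = (4.2725e-05) / (0.048212) = 0.00088619.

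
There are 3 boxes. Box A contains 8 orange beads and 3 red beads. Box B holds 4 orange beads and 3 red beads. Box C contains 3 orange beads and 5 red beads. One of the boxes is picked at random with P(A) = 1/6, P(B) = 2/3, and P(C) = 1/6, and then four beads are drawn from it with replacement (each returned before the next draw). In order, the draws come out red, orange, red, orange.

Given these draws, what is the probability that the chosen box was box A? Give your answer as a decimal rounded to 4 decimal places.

0.1177

Compute the likelihood of the observed sequence for each case: P(data | box A) = (3/11)(8/11)(3/11)(8/11) = 0.039342; P(data | box B) = (3/7)(4/7)(3/7)(4/7) = 0.059975; P(data | box C) = (5/8)(3/8)(5/8)(3/8) = 0.054932.
Weighting by the prior gives 1/6 · 0.039342 = 0.0065569, 2/3 · 0.059975 = 0.039983, 1/6 · 0.054932 = 0.0091553; these sum to 0.055696.
Therefore the posterior P(box A | data) = (0.0065569) / (0.055696) = 0.11773.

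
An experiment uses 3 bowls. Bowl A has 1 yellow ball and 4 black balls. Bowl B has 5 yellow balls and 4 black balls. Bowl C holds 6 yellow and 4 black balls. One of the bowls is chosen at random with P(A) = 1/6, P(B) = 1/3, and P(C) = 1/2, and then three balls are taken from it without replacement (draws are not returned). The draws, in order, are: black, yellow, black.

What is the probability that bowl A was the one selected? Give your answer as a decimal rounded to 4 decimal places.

Under each hypothesis, the probability of the observed sequence is: P(data | bowl A) = (4/5)(1/4)(3/3) = 1/5; P(data | bowl B) = (4/9)(5/8)(3/7) = 5/42; P(data | bowl C) = (4/10)(6/9)(3/8) = 1/10.
Multiplying each by its prior: 1/6 · 1/5 = 1/30, 1/3 · 5/42 = 5/126, 1/2 · 1/10 = 1/20; these sum to 31/252.
Therefore the posterior P(bowl A | data) = (1/30) / (31/252) = 42/155.

0.2710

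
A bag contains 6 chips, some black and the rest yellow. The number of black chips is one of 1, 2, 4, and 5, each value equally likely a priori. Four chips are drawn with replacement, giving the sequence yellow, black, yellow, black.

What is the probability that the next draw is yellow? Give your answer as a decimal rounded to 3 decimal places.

Compute the likelihood of the observed sequence for each case: P(data | r = 1) = (5/6)(1/6)(5/6)(1/6) = 0.01929; P(data | r = 2) = (4/6)(2/6)(4/6)(2/6) = 0.049383; P(data | r = 4) = (2/6)(4/6)(2/6)(4/6) = 0.049383; P(data | r = 5) = (1/6)(5/6)(1/6)(5/6) = 0.01929.
Weighting by the prior gives 1/4 · 0.01929 = 0.0048225, 1/4 · 0.049383 = 0.012346, 1/4 · 0.049383 = 0.012346, 1/4 · 0.01929 = 0.0048225; these sum to 0.034336.
Dividing through by the total gives posterior P(r = 1 | data) = 0.14045, P(r = 2 | data) = 0.35955, P(r = 4 | data) = 0.35955, P(r = 5 | data) = 0.14045.
The predictive probability is P(yellow next | data) = (5/6)(0.14045) + (2/3)(0.35955) + (1/3)(0.35955) + (1/6)(0.14045) = 0.5.

0.500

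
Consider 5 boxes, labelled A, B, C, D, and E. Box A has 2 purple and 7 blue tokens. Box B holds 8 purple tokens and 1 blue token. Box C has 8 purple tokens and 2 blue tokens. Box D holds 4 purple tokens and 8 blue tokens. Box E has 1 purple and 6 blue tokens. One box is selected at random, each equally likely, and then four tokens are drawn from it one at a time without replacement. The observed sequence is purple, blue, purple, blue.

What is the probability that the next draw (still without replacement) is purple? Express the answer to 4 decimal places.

0.3412

For each hypothesis, P(data | H) works out to: P(data | box A) = (2/9)(7/8)(1/7)(6/6) = 0.027778; P(data | box B) = (8/9)(1/8)(7/7)(0/6) = 0; P(data | box C) = (8/10)(2/9)(7/8)(1/7) = 0.022222; P(data | box D) = (4/12)(8/11)(3/10)(7/9) = 0.056566; P(data | box E) = (1/7)(6/6)(0/5) = 0.
Multiplying each by its prior: 1/5 · 0.027778 = 0.0055556, 1/5 · 0 = 0, 1/5 · 0.022222 = 0.0044444, 1/5 · 0.056566 = 0.011313, 1/5 · 0 = 0; summing to 0.021313.
The posterior is then P(box A | data) = 0.26066, P(box B | data) = 0, P(box C | data) = 0.20853, P(box D | data) = 0.53081, P(box E | data) = 0.
Averaging over the posterior, P(purple next | data) = (0)(0.26066) + (1)(0.20853) + (1/4)(0.53081) = 0.34123.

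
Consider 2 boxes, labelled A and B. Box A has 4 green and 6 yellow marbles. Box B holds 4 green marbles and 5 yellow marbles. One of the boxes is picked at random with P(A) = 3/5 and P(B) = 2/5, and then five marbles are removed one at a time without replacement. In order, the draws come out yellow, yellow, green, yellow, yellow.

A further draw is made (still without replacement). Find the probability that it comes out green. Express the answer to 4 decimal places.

0.6462

The likelihood of the observed sequence under each hypothesis: P(data | box A) = (6/10)(5/9)(4/8)(4/7)(3/6) = 1/21; P(data | box B) = (5/9)(4/8)(4/7)(3/6)(2/5) = 2/63.
Weighting by the prior gives 3/5 · 1/21 = 1/35, 2/5 · 2/63 = 4/315; these sum to 13/315.
Normalising, the posterior is P(box A | data) = 9/13, P(box B | data) = 4/13.
So P(green next | data) = Σ P(green next | H) P(H | data) = (3/5)(9/13) + (3/4)(4/13) = 42/65.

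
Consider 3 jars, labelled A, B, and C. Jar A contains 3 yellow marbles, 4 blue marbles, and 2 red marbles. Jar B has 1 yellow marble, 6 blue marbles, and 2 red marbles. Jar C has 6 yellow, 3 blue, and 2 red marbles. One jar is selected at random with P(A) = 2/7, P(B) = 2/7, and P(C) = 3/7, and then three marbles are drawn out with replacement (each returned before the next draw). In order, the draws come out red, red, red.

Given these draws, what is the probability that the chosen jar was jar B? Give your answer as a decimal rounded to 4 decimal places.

0.3544

Compute the likelihood of the observed sequence for each case: P(data | jar A) = (2/9)(2/9)(2/9) = 0.010974; P(data | jar B) = (2/9)(2/9)(2/9) = 0.010974; P(data | jar C) = (2/11)(2/11)(2/11) = 0.0060105.
Multiplying each by its prior: 2/7 · 0.010974 = 0.0031354, 2/7 · 0.010974 = 0.0031354, 3/7 · 0.0060105 = 0.0025759; these sum to 0.0088468.
So P(jar B | data) = (0.0031354) / (0.0088468) = 0.35441.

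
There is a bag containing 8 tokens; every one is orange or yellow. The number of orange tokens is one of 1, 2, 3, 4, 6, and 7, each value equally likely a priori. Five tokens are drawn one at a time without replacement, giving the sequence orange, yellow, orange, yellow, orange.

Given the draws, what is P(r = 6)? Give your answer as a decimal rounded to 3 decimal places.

0.370

Under each hypothesis, the probability of the observed sequence is: P(data | r = 1) = (1/8)(7/7)(0/6) = 0; P(data | r = 2) = (2/8)(6/7)(1/6)(5/5)(0/4) = 0; P(data | r = 3) = (3/8)(5/7)(2/6)(4/5)(1/4) = 1/56; P(data | r = 4) = (4/8)(4/7)(3/6)(3/5)(2/4) = 3/70; P(data | r = 6) = (6/8)(2/7)(5/6)(1/5)(4/4) = 1/28; P(data | r = 7) = (7/8)(1/7)(6/6)(0/5) = 0.
Multiplying each by its prior: 1/6 · 0 = 0, 1/6 · 0 = 0, 1/6 · 1/56 = 1/336, 1/6 · 3/70 = 1/140, 1/6 · 1/28 = 1/168, 1/6 · 0 = 0; with total 9/560.
So P(r = 6 | data) = (1/168) / (9/560) = 10/27.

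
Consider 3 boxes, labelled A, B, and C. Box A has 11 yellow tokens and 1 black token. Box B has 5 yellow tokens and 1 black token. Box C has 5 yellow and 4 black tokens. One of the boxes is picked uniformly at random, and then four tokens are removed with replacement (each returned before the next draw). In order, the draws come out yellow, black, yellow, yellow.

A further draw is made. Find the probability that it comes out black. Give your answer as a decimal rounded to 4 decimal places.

The likelihood of the observed sequence under each hypothesis: P(data | box A) = (11/12)(1/12)(11/12)(11/12) = 0.064188; P(data | box B) = (5/6)(1/6)(5/6)(5/6) = 0.096451; P(data | box C) = (5/9)(4/9)(5/9)(5/9) = 0.076208.
Multiplying each by its prior: 1/3 · 0.064188 = 0.021396, 1/3 · 0.096451 = 0.03215, 1/3 · 0.076208 = 0.025403; with total 0.078949.
The posterior is then P(box A | data) = 0.27101, P(box B | data) = 0.40723, P(box C | data) = 0.32176.
Averaging over the posterior, P(black next | data) = (1/12)(0.27101) + (1/6)(0.40723) + (4/9)(0.32176) = 0.23346.

0.2335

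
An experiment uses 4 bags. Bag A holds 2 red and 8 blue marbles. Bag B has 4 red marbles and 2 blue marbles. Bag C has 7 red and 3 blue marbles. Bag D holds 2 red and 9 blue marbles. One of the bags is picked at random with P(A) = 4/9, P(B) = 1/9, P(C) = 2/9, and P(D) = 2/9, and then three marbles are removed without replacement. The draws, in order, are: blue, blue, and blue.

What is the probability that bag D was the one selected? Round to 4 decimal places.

0.3509

The likelihood of the observed sequence under each hypothesis: P(data | bag A) = (8/10)(7/9)(6/8) = 0.46667; P(data | bag B) = (2/6)(1/5)(0/4) = 0; P(data | bag C) = (3/10)(2/9)(1/8) = 0.0083333; P(data | bag D) = (9/11)(8/10)(7/9) = 0.50909.
Weighting by the prior gives 4/9 · 0.46667 = 0.20741, 1/9 · 0 = 0, 2/9 · 0.0083333 = 0.0018519, 2/9 · 0.50909 = 0.11313; these sum to 0.32239.
By Bayes' rule, P(bag D | data) = (0.11313) / (0.32239) = 0.35091.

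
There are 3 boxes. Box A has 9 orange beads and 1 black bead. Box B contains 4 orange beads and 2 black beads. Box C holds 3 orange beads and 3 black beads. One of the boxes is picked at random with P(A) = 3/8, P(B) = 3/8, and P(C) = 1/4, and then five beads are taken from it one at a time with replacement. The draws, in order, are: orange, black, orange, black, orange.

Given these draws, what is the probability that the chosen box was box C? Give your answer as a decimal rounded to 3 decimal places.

0.341

For each hypothesis, P(data | H) works out to: P(data | box A) = (9/10)(1/10)(9/10)(1/10)(9/10) = 0.00729; P(data | box B) = (4/6)(2/6)(4/6)(2/6)(4/6) = 0.032922; P(data | box C) = (3/6)(3/6)(3/6)(3/6)(3/6) = 0.03125.
The prior-weighted likelihoods are 3/8 · 0.00729 = 0.0027338, 3/8 · 0.032922 = 0.012346, 1/4 · 0.03125 = 0.0078125; with total 0.022892.
Therefore the posterior P(box C | data) = (0.0078125) / (0.022892) = 0.34128.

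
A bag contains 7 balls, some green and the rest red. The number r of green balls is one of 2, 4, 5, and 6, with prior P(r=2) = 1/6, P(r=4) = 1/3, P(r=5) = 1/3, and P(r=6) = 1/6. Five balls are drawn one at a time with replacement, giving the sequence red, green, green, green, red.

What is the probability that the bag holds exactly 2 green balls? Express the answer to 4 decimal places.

0.0779

Compute the likelihood of the observed sequence for each case: P(data | r = 2) = (5/7)(2/7)(2/7)(2/7)(5/7) = 0.0119; P(data | r = 4) = (3/7)(4/7)(4/7)(4/7)(3/7) = 0.034271; P(data | r = 5) = (2/7)(5/7)(5/7)(5/7)(2/7) = 0.02975; P(data | r = 6) = (1/7)(6/7)(6/7)(6/7)(1/7) = 0.012852.
Weighting by the prior gives 1/6 · 0.0119 = 0.0019833, 1/3 · 0.034271 = 0.011424, 1/3 · 0.02975 = 0.0099165, 1/6 · 0.012852 = 0.002142; with total 0.025466.
By Bayes' rule, P(r = 2 | data) = (0.0019833) / (0.025466) = 0.077882.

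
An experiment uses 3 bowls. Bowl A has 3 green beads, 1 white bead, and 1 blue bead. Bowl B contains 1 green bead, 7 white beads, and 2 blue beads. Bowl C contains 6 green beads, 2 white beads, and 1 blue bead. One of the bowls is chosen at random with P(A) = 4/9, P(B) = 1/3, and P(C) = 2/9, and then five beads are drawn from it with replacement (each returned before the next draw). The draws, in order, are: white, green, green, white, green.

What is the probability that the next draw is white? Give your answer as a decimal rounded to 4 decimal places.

0.2212

Under each hypothesis, the probability of the observed sequence is: P(data | bowl A) = (1/5)(3/5)(3/5)(1/5)(3/5) = 0.00864; P(data | bowl B) = (7/10)(1/10)(1/10)(7/10)(1/10) = 0.00049; P(data | bowl C) = (2/9)(6/9)(6/9)(2/9)(6/9) = 0.014632.
Multiplying each by its prior: 4/9 · 0.00864 = 0.00384, 1/3 · 0.00049 = 0.00016333, 2/9 · 0.014632 = 0.0032515; summing to 0.0072549.
Normalising, the posterior is P(bowl A | data) = 0.5293, P(bowl B | data) = 0.022514, P(bowl C | data) = 0.44819.
So P(white next | data) = Σ P(white next | H) P(H | data) = (1/5)(0.5293) + (7/10)(0.022514) + (2/9)(0.44819) = 0.22122.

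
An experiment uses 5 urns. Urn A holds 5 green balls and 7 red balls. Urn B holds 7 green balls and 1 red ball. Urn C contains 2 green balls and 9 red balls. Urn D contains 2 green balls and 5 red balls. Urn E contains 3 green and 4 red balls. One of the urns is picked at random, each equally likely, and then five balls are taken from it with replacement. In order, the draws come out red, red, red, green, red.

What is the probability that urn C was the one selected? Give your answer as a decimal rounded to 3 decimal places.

0.326

Under each hypothesis, the probability of the observed sequence is: P(data | urn A) = (7/12)(7/12)(7/12)(5/12)(7/12) = 0.048245; P(data | urn B) = (1/8)(1/8)(1/8)(7/8)(1/8) = 0.00021362; P(data | urn C) = (9/11)(9/11)(9/11)(2/11)(9/11) = 0.081477; P(data | urn D) = (5/7)(5/7)(5/7)(2/7)(5/7) = 0.074374; P(data | urn E) = (4/7)(4/7)(4/7)(3/7)(4/7) = 0.045695.
Multiplying each by its prior: 1/5 · 0.048245 = 0.0096491, 1/5 · 0.00021362 = 4.2725e-05, 1/5 · 0.081477 = 0.016295, 1/5 · 0.074374 = 0.014875, 1/5 · 0.045695 = 0.009139; summing to 0.050001.
Therefore the posterior P(urn C | data) = (0.016295) / (0.050001) = 0.3259.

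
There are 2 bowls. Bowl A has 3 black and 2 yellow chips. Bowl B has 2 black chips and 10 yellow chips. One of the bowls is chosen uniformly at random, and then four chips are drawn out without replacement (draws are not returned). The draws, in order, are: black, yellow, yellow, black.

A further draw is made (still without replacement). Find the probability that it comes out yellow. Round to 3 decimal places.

Under each hypothesis, the probability of the observed sequence is: P(data | bowl A) = (3/5)(2/4)(1/3)(2/2) = 1/10; P(data | bowl B) = (2/12)(10/11)(9/10)(1/9) = 1/66.
The prior-weighted likelihoods are 1/2 · 1/10 = 1/20, 1/2 · 1/66 = 1/132; these sum to 19/330.
Normalising, the posterior is P(bowl A | data) = 33/38, P(bowl B | data) = 5/38.
The predictive probability is P(yellow next | data) = (0)(33/38) + (1)(5/38) = 5/38.

0.132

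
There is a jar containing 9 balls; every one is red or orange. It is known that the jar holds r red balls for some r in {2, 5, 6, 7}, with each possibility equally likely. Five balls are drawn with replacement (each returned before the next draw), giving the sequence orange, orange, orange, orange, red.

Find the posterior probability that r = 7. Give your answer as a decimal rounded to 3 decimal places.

0.017

Under each hypothesis, the probability of the observed sequence is: P(data | r = 2) = (7/9)(7/9)(7/9)(7/9)(2/9) = 0.081322; P(data | r = 5) = (4/9)(4/9)(4/9)(4/9)(5/9) = 0.021677; P(data | r = 6) = (3/9)(3/9)(3/9)(3/9)(6/9) = 0.0082305; P(data | r = 7) = (2/9)(2/9)(2/9)(2/9)(7/9) = 0.0018967.
Weighting by the prior gives 1/4 · 0.081322 = 0.020331, 1/4 · 0.021677 = 0.0054192, 1/4 · 0.0082305 = 0.0020576, 1/4 · 0.0018967 = 0.00047418; these sum to 0.028282.
So P(r = 7 | data) = (0.00047418) / (0.028282) = 0.016766.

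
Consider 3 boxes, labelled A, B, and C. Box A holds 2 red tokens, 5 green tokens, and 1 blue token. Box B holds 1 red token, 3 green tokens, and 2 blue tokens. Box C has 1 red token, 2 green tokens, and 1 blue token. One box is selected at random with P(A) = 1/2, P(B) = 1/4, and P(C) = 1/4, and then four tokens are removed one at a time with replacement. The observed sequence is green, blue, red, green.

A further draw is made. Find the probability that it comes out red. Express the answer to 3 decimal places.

0.229

Compute the likelihood of the observed sequence for each case: P(data | box A) = (5/8)(1/8)(2/8)(5/8) = 0.012207; P(data | box B) = (3/6)(2/6)(1/6)(3/6) = 0.013889; P(data | box C) = (2/4)(1/4)(1/4)(2/4) = 0.015625.
Weighting by the prior gives 1/2 · 0.012207 = 0.0061035, 1/4 · 0.013889 = 0.0034722, 1/4 · 0.015625 = 0.0039062; these sum to 0.013482.
The posterior is then P(box A | data) = 0.45272, P(box B | data) = 0.25755, P(box C | data) = 0.28974.
So P(red next | data) = Σ P(red next | H) P(H | data) = (1/4)(0.45272) + (1/6)(0.25755) + (1/4)(0.28974) = 0.22854.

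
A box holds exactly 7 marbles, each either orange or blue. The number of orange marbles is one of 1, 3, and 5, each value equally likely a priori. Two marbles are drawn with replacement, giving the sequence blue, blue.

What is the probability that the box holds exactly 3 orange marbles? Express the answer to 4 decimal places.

Under each hypothesis, the probability of the observed sequence is: P(data | r = 1) = (6/7)(6/7) = 36/49; P(data | r = 3) = (4/7)(4/7) = 16/49; P(data | r = 5) = (2/7)(2/7) = 4/49.
Weighting by the prior gives 1/3 · 36/49 = 12/49, 1/3 · 16/49 = 16/147, 1/3 · 4/49 = 4/147; these sum to 8/21.
So P(r = 3 | data) = (16/147) / (8/21) = 2/7.

0.2857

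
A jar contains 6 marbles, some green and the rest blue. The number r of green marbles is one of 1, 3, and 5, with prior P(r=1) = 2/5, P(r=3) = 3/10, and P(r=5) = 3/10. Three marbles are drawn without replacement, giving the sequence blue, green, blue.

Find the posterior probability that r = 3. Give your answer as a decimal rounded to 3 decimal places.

0.403

Compute the likelihood of the observed sequence for each case: P(data | r = 1) = (5/6)(1/5)(4/4) = 1/6; P(data | r = 3) = (3/6)(3/5)(2/4) = 3/20; P(data | r = 5) = (1/6)(5/5)(0/4) = 0.
Weighting by the prior gives 2/5 · 1/6 = 1/15, 3/10 · 3/20 = 9/200, 3/10 · 0 = 0; summing to 67/600.
Therefore the posterior P(r = 3 | data) = (9/200) / (67/600) = 27/67.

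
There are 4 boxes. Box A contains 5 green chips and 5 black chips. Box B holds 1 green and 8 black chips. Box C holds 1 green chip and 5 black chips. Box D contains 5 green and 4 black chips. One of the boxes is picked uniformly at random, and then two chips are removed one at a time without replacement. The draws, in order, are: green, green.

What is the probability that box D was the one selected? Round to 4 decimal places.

0.5556

The likelihood of the observed sequence under each hypothesis: P(data | box A) = (5/10)(4/9) = 2/9; P(data | box B) = (1/9)(0/8) = 0; P(data | box C) = (1/6)(0/5) = 0; P(data | box D) = (5/9)(4/8) = 5/18.
The prior-weighted likelihoods are 1/4 · 2/9 = 1/18, 1/4 · 0 = 0, 1/4 · 0 = 0, 1/4 · 5/18 = 5/72; these sum to 1/8.
By Bayes' rule, P(box D | data) = (5/72) / (1/8) = 5/9.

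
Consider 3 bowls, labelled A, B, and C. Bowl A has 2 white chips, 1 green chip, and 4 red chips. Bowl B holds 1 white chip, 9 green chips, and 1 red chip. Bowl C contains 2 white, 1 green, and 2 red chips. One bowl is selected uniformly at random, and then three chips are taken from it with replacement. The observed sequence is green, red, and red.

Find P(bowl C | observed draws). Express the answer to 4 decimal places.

0.3747

Compute the likelihood of the observed sequence for each case: P(data | bowl A) = (1/7)(4/7)(4/7) = 0.046647; P(data | bowl B) = (9/11)(1/11)(1/11) = 0.0067618; P(data | bowl C) = (1/5)(2/5)(2/5) = 0.032.
Multiplying each by its prior: 1/3 · 0.046647 = 0.015549, 1/3 · 0.0067618 = 0.0022539, 1/3 · 0.032 = 0.010667; summing to 0.02847.
So P(bowl C | data) = (0.010667) / (0.02847) = 0.37467.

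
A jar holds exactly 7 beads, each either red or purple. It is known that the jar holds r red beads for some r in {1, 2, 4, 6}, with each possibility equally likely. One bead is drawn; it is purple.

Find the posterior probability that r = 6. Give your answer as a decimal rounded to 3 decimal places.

Under each hypothesis, the probability of this draw is: P(data | r = 1) = (6/7) = 6/7; P(data | r = 2) = (5/7) = 5/7; P(data | r = 4) = (3/7) = 3/7; P(data | r = 6) = (1/7) = 1/7.
Weighting by the prior gives 1/4 · 6/7 = 3/14, 1/4 · 5/7 = 5/28, 1/4 · 3/7 = 3/28, 1/4 · 1/7 = 1/28; summing to 15/28.
So P(r = 6 | data) = (1/28) / (15/28) = 1/15.

0.067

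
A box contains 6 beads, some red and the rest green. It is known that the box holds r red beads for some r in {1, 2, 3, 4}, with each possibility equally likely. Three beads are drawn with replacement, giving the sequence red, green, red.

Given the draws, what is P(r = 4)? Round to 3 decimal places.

0.400

The likelihood of the observed sequence under each hypothesis: P(data | r = 1) = (1/6)(5/6)(1/6) = 5/216; P(data | r = 2) = (2/6)(4/6)(2/6) = 2/27; P(data | r = 3) = (3/6)(3/6)(3/6) = 1/8; P(data | r = 4) = (4/6)(2/6)(4/6) = 4/27.
Weighting by the prior gives 1/4 · 5/216 = 5/864, 1/4 · 2/27 = 1/54, 1/4 · 1/8 = 1/32, 1/4 · 4/27 = 1/27; with total 5/54.
Therefore the posterior P(r = 4 | data) = (1/27) / (5/54) = 2/5.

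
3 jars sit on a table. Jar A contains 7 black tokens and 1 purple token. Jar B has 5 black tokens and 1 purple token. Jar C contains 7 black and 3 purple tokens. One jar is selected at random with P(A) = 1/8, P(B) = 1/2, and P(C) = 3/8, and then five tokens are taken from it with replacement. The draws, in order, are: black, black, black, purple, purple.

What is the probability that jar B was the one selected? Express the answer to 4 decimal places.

0.3842

The likelihood of the observed sequence under each hypothesis: P(data | jar A) = (7/8)(7/8)(7/8)(1/8)(1/8) = 0.010468; P(data | jar B) = (5/6)(5/6)(5/6)(1/6)(1/6) = 0.016075; P(data | jar C) = (7/10)(7/10)(7/10)(3/10)(3/10) = 0.03087.
Weighting by the prior gives 1/8 · 0.010468 = 0.0013084, 1/2 · 0.016075 = 0.0080376, 3/8 · 0.03087 = 0.011576; these sum to 0.020922.
By Bayes' rule, P(jar B | data) = (0.0080376) / (0.020922) = 0.38416.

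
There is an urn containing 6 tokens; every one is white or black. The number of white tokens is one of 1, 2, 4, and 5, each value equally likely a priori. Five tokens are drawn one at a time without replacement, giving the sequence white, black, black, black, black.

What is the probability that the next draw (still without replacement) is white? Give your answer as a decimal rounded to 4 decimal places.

0.2857

Compute the likelihood of the observed sequence for each case: P(data | r = 1) = (1/6)(5/5)(4/4)(3/3)(2/2) = 1/6; P(data | r = 2) = (2/6)(4/5)(3/4)(2/3)(1/2) = 1/15; P(data | r = 4) = (4/6)(2/5)(1/4)(0/3) = 0; P(data | r = 5) = (5/6)(1/5)(0/4) = 0.
Weighting by the prior gives 1/4 · 1/6 = 1/24, 1/4 · 1/15 = 1/60, 1/4 · 0 = 0, 1/4 · 0 = 0; with total 7/120.
Normalising, the posterior is P(r = 1 | data) = 5/7, P(r = 2 | data) = 2/7, P(r = 4 | data) = 0, P(r = 5 | data) = 0.
Averaging over the posterior, P(white next | data) = (0)(5/7) + (1)(2/7) = 2/7.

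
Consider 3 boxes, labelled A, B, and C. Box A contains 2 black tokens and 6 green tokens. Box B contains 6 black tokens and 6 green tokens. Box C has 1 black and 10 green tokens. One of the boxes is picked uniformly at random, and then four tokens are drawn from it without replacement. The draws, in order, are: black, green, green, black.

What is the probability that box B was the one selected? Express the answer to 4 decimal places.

0.6796

Compute the likelihood of the observed sequence for each case: P(data | box A) = (2/8)(6/7)(5/6)(1/5) = 0.035714; P(data | box B) = (6/12)(6/11)(5/10)(5/9) = 0.075758; P(data | box C) = (1/11)(10/10)(9/9)(0/8) = 0.
Multiplying each by its prior: 1/3 · 0.035714 = 0.011905, 1/3 · 0.075758 = 0.025253, 1/3 · 0 = 0; summing to 0.037157.
By Bayes' rule, P(box B | data) = (0.025253) / (0.037157) = 0.67961.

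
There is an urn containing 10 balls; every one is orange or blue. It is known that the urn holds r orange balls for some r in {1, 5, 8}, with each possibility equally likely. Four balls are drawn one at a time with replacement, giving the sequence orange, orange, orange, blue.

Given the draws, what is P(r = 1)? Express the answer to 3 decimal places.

The likelihood of the observed sequence under each hypothesis: P(data | r = 1) = (1/10)(1/10)(1/10)(9/10) = 0.0009; P(data | r = 5) = (5/10)(5/10)(5/10)(5/10) = 0.0625; P(data | r = 8) = (8/10)(8/10)(8/10)(2/10) = 0.1024.
The prior-weighted likelihoods are 1/3 · 0.0009 = 0.0003, 1/3 · 0.0625 = 0.020833, 1/3 · 0.1024 = 0.034133; summing to 0.055267.
Therefore the posterior P(r = 1 | data) = (0.0003) / (0.055267) = 0.0054282.

0.005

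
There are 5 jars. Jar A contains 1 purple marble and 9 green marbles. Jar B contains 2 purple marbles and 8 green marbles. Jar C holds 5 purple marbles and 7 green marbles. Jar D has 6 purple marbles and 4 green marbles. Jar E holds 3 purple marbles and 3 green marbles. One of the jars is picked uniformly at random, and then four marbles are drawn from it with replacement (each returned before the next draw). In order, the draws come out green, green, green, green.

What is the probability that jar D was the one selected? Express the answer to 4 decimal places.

0.0202

The likelihood of the observed sequence under each hypothesis: P(data | jar A) = (9/10)(9/10)(9/10)(9/10) = 0.6561; P(data | jar B) = (8/10)(8/10)(8/10)(8/10) = 0.4096; P(data | jar C) = (7/12)(7/12)(7/12)(7/12) = 0.11579; P(data | jar D) = (4/10)(4/10)(4/10)(4/10) = 0.0256; P(data | jar E) = (3/6)(3/6)(3/6)(3/6) = 0.0625.
Weighting by the prior gives 1/5 · 0.6561 = 0.13122, 1/5 · 0.4096 = 0.08192, 1/5 · 0.11579 = 0.023158, 1/5 · 0.0256 = 0.00512, 1/5 · 0.0625 = 0.0125; these sum to 0.25392.
By Bayes' rule, P(jar D | data) = (0.00512) / (0.25392) = 0.020164.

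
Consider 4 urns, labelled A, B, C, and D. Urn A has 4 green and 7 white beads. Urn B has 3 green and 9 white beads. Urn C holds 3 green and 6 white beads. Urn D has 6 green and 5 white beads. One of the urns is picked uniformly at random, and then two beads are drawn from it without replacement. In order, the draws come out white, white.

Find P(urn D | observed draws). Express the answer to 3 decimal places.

Compute the likelihood of the observed sequence for each case: P(data | urn A) = (7/11)(6/10) = 0.38182; P(data | urn B) = (9/12)(8/11) = 0.54545; P(data | urn C) = (6/9)(5/8) = 0.41667; P(data | urn D) = (5/11)(4/10) = 0.18182.
Multiplying each by its prior: 1/4 · 0.38182 = 0.095455, 1/4 · 0.54545 = 0.13636, 1/4 · 0.41667 = 0.10417, 1/4 · 0.18182 = 0.045455; summing to 0.38144.
Hence P(urn D | data) = (0.045455) / (0.38144) = 0.11917.

0.119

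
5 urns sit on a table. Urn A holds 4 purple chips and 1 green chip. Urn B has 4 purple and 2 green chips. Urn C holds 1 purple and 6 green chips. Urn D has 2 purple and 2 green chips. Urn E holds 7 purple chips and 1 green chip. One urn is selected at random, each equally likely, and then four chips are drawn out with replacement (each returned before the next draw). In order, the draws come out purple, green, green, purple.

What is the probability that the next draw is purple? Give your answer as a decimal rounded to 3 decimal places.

The likelihood of the observed sequence under each hypothesis: P(data | urn A) = (4/5)(1/5)(1/5)(4/5) = 0.0256; P(data | urn B) = (4/6)(2/6)(2/6)(4/6) = 0.049383; P(data | urn C) = (1/7)(6/7)(6/7)(1/7) = 0.014994; P(data | urn D) = (2/4)(2/4)(2/4)(2/4) = 0.0625; P(data | urn E) = (7/8)(1/8)(1/8)(7/8) = 0.011963.
Multiplying each by its prior: 1/5 · 0.0256 = 0.00512, 1/5 · 0.049383 = 0.0098765, 1/5 · 0.014994 = 0.0029988, 1/5 · 0.0625 = 0.0125, 1/5 · 0.011963 = 0.0023926; with total 0.032888.
Dividing through by the total gives posterior P(urn A | data) = 0.15568, P(urn B | data) = 0.30031, P(urn C | data) = 0.091181, P(urn D | data) = 0.38008, P(urn E | data) = 0.07275.
The predictive probability is P(purple next | data) = (4/5)(0.15568) + (2/3)(0.30031) + (1/7)(0.091181) + (1/2)(0.38008) + (7/8)(0.07275) = 0.59147.

0.591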